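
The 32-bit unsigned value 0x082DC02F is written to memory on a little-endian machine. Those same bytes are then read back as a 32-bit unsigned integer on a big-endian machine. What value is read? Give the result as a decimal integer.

801123592

Stored little-endian, the bytes at ascending addresses are 2F C0 2D 08.
Read back as big-endian, the last byte is least significant, giving 0x2FC02D08.
0x2FC02D08 = 801123592.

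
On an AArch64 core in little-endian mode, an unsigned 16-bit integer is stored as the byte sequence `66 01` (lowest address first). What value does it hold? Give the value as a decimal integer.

In little-endian order the low byte comes first in memory.
Reassemble most-significant byte first: 01 66 → 0x0166.
0x0166 = 358.

358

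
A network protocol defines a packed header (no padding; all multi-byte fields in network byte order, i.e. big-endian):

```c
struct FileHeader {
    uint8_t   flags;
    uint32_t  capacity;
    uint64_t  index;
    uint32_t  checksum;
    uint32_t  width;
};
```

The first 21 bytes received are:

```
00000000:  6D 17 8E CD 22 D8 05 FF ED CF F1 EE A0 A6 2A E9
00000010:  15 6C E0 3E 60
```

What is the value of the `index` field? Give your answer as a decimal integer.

`index` follows `flags` (1 B), `capacity` (4 B), so it starts at offset 1 + 4 = 5 and occupies 8 bytes.
Bytes at offsets 5..12: D8 05 FF ED CF F1 EE A0.
Big-endian: lowest address holds the most-significant byte.
The bytes are already most-significant first: 0xD805FFEDCFF1EEA0.
0xD805FFEDCFF1EEA0 = 15566129083937058464.

15566129083937058464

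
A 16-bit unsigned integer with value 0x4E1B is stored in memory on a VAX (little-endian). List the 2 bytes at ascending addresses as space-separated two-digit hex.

Split into bytes (most-significant first): 4E 1B.
In little-endian order the low byte comes first in memory.
So at ascending addresses the bytes are 1B 4E.

1B 4E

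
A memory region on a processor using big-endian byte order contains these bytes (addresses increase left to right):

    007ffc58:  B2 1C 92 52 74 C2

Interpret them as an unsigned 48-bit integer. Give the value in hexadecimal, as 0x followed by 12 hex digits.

0xB21C925274C2

In big-endian order the high byte comes first in memory.
The bytes are already most-significant first: 0xB21C925274C2.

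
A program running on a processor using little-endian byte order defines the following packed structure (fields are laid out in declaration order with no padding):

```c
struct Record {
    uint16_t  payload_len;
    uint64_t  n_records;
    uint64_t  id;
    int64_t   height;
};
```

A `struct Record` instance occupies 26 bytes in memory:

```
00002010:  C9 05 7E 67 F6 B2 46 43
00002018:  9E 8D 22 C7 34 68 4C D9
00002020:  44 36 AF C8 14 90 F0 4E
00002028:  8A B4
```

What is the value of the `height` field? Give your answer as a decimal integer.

`height` follows `payload_len` (2 B), `n_records` (8 B), `id` (8 B), so it starts at offset 2 + 8 + 8 = 18 and occupies 8 bytes.
Bytes at offsets 18..25: AF C8 14 90 F0 4E 8A B4.
Little-endian stores the least-significant byte at the lowest address.
Reassemble most-significant byte first: B4 8A 4E F0 90 14 C8 AF → 0xB48A4EF09014C8AF.
Top bit is set, so as a signed 64-bit value this is 0xB48A4EF09014C8AF − 2^64 = -5437446804980053841.

-5437446804980053841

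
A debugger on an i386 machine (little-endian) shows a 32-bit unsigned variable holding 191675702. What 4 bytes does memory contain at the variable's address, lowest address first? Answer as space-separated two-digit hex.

191675702 in hexadecimal, padded to 32 bits, is 0x0B6CBD36.
Split into bytes (most-significant first): 0B 6C BD 36.
Little-endian stores the least-significant byte at the lowest address.
So at ascending addresses the bytes are 36 BD 6C 0B.

36 BD 6C 0B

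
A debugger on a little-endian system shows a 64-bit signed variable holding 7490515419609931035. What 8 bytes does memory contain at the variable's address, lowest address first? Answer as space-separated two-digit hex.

7490515419609931035 in hexadecimal, padded to 64 bits, is 0x67F3A816726F9D1B.
Split into bytes (most-significant first): 67 F3 A8 16 72 6F 9D 1B.
In little-endian order the low byte comes first in memory.
So at ascending addresses the bytes are 1B 9D 6F 72 16 A8 F3 67.

1B 9D 6F 72 16 A8 F3 67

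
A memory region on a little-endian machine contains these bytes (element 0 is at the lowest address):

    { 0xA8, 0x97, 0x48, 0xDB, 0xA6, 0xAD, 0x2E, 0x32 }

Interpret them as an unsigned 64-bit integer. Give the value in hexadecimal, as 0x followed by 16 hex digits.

0x322EADA6DB4897A8

In little-endian order the low byte comes first in memory.
Reassemble most-significant byte first: 32 2E AD A6 DB 48 97 A8 → 0x322EADA6DB4897A8.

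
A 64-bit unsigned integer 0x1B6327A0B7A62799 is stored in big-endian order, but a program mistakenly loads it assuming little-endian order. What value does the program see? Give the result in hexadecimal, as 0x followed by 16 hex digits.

Stored big-endian, the bytes at ascending addresses are 1B 63 27 A0 B7 A6 27 99.
Read back as little-endian, the first byte is least significant, giving 0x9927A6B7A027631B.

0x9927A6B7A027631B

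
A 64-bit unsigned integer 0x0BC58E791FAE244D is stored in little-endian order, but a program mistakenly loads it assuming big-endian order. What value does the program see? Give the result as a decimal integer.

5558759290288653579

Stored little-endian, the bytes at ascending addresses are 4D 24 AE 1F 79 8E C5 0B.
Read back as big-endian, the last byte is least significant, giving 0x4D24AE1F798EC50B.
0x4D24AE1F798EC50B = 5558759290288653579.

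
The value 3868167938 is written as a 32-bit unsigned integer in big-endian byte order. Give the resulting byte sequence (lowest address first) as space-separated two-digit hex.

3868167938 in hexadecimal, padded to 32 bits, is 0xE68F8F02.
Split into bytes (most-significant first): E6 8F 8F 02.
Big-endian: lowest address holds the most-significant byte.
So the memory order matches the most-significant-first order: E6 8F 8F 02.

E6 8F 8F 02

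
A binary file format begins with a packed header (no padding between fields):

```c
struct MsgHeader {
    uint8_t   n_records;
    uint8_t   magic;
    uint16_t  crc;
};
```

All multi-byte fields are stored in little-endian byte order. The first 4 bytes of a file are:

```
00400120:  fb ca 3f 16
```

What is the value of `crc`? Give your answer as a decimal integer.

5695

`crc` follows `n_records` (1 B), `magic` (1 B), so it starts at offset 1 + 1 = 2 and occupies 2 bytes.
Bytes at offsets 2..3: 3F 16.
Little-endian: lowest address holds the least-significant byte.
Reassemble most-significant byte first: 16 3F → 0x163F.
0x163F = 5695.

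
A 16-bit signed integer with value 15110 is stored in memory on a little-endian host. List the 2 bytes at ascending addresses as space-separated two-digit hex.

06 3B

15110 in hexadecimal, padded to 16 bits, is 0x3B06.
Split into bytes (most-significant first): 3B 06.
In little-endian order the low byte comes first in memory.
So at ascending addresses the bytes are 06 3B.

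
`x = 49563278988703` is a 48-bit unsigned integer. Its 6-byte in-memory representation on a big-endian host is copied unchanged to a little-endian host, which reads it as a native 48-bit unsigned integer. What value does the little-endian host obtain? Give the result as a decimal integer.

175190169948973

49563278988703 in 48-bit hexadecimal is 0x2D13D9A3559F.
Stored big-endian, the bytes at ascending addresses are 2D 13 D9 A3 55 9F.
Read back as little-endian, the first byte is least significant, giving 0x9F55A3D9132D.
0x9F55A3D9132D = 175190169948973.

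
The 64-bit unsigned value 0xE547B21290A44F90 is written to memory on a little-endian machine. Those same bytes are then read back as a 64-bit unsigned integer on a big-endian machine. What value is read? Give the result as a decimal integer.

10398711003317684197

Stored little-endian, the bytes at ascending addresses are 90 4F A4 90 12 B2 47 E5.
Read back as big-endian, the last byte is least significant, giving 0x904FA49012B247E5.
0x904FA49012B247E5 = 10398711003317684197.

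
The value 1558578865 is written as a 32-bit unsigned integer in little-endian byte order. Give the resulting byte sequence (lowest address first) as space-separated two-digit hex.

1558578865 in hexadecimal, padded to 32 bits, is 0x5CE606B1.
Split into bytes (most-significant first): 5C E6 06 B1.
Little-endian stores the least-significant byte at the lowest address.
So at ascending addresses the bytes are B1 06 E6 5C.

B1 06 E6 5C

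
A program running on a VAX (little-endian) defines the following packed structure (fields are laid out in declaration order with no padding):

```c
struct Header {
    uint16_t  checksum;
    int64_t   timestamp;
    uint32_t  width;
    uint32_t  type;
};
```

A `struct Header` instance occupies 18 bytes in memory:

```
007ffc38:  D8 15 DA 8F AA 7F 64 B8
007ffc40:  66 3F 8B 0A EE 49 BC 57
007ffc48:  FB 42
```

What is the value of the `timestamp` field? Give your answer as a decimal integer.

`timestamp` follows `checksum` (2 bytes), so it starts at byte offset 2 and occupies 8 bytes.
Bytes at offsets 2..9: DA 8F AA 7F 64 B8 66 3F.
In little-endian order the low byte comes first in memory.
Reassemble most-significant byte first: 3F 66 B8 64 7F AA 8F DA → 0x3F66B8647FAA8FDA.
0x3F66B8647FAA8FDA = 4568541613792071642.

4568541613792071642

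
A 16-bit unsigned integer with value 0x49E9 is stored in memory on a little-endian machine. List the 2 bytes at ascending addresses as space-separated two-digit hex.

E9 49

Split into bytes (most-significant first): 49 E9.
In little-endian order the low byte comes first in memory.
So at ascending addresses the bytes are E9 49.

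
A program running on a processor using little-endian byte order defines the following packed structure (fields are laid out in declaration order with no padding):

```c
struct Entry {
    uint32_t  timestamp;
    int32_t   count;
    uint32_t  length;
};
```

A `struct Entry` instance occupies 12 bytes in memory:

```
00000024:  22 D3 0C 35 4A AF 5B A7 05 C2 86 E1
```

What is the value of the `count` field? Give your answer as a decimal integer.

`count` follows `timestamp` (4 bytes), so it starts at byte offset 4 and occupies 4 bytes.
Bytes at offsets 4..7: 4A AF 5B A7.
Little-endian stores the least-significant byte at the lowest address.
Reassemble most-significant byte first: A7 5B AF 4A → 0xA75BAF4A.
Top bit is set, so as a signed 32-bit value this is 0xA75BAF4A − 2^32 = -1487163574.

-1487163574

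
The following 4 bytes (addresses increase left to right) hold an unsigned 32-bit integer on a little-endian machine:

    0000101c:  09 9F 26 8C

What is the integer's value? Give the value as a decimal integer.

2351341321

Little-endian stores the least-significant byte at the lowest address.
Reassemble most-significant byte first: 8C 26 9F 09 → 0x8C269F09.
0x8C269F09 = 2351341321.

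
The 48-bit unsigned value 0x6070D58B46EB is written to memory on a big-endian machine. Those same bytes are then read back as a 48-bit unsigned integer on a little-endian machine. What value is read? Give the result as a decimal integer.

Stored big-endian, the bytes at ascending addresses are 60 70 D5 8B 46 EB.
Read back as little-endian, the first byte is least significant, giving 0xEB468BD57060.
0xEB468BD57060 = 258688226259040.

258688226259040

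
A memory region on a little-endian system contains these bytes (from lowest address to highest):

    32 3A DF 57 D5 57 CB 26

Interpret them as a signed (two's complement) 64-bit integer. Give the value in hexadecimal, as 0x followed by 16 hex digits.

In little-endian order the low byte comes first in memory.
Reassemble most-significant byte first: 26 CB 57 D5 57 DF 3A 32 → 0x26CB57D557DF3A32.

0x26CB57D557DF3A32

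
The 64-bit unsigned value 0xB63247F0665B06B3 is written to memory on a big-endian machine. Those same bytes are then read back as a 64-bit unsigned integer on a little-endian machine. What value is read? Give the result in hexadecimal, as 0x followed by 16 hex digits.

Stored big-endian, the bytes at ascending addresses are B6 32 47 F0 66 5B 06 B3.
Read back as little-endian, the first byte is least significant, giving 0xB3065B66F04732B6.

0xB3065B66F04732B6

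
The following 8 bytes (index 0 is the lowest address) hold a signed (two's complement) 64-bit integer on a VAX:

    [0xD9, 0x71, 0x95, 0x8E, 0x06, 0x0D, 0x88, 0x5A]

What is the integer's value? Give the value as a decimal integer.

Little-endian stores the least-significant byte at the lowest address.
Reassemble most-significant byte first: 5A 88 0D 06 8E 95 71 D9 → 0x5A880D068E9571D9.
0x5A880D068E9571D9 = 6523478382059287001.

6523478382059287001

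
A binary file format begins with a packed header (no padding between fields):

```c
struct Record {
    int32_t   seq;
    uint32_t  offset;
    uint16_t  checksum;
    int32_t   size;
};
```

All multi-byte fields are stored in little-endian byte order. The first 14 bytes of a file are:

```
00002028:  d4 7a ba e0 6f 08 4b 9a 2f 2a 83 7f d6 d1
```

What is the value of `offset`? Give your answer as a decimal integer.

2588608623

`offset` follows `seq` (4 bytes), so it starts at byte offset 4 and occupies 4 bytes.
Bytes at offsets 4..7: 6F 08 4B 9A.
Little-endian: lowest address holds the least-significant byte.
Reassemble most-significant byte first: 9A 4B 08 6F → 0x9A4B086F.
0x9A4B086F = 2588608623.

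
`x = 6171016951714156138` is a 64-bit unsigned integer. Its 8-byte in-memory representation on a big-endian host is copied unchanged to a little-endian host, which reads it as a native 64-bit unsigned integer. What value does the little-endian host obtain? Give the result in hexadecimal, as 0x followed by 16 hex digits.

6171016951714156138 in 64-bit hexadecimal is 0x55A3DB38DDD60E6A.
Stored big-endian, the bytes at ascending addresses are 55 A3 DB 38 DD D6 0E 6A.
Read back as little-endian, the first byte is least significant, giving 0x6A0ED6DD38DBA355.

0x6A0ED6DD38DBA355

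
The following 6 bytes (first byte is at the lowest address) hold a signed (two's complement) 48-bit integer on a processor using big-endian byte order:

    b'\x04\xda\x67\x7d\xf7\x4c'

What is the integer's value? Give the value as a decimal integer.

Big-endian stores the most-significant byte at the lowest address.
The bytes are already most-significant first: 0x04DA677DF74C.
0x04DA677DF74C = 5336085690188.

5336085690188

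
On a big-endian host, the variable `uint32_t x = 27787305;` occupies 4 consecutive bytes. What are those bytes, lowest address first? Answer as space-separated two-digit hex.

27787305 in hexadecimal, padded to 32 bits, is 0x01A80029.
Split into bytes (most-significant first): 01 A8 00 29.
Big-endian stores the most-significant byte at the lowest address.
So the memory order matches the most-significant-first order: 01 A8 00 29.

01 A8 00 29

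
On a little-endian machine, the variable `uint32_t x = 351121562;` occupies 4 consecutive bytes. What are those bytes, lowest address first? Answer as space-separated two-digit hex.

351121562 in hexadecimal, padded to 32 bits, is 0x14EDB09A.
Split into bytes (most-significant first): 14 ED B0 9A.
In little-endian order the low byte comes first in memory.
So at ascending addresses the bytes are 9A B0 ED 14.

9A B0 ED 14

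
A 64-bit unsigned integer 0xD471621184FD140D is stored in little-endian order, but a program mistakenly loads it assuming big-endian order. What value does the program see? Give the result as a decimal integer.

Stored little-endian, the bytes at ascending addresses are 0D 14 FD 84 11 62 71 D4.
Read back as big-endian, the last byte is least significant, giving 0x0D14FD84116271D4.
0x0D14FD84116271D4 = 942656965696451028.

942656965696451028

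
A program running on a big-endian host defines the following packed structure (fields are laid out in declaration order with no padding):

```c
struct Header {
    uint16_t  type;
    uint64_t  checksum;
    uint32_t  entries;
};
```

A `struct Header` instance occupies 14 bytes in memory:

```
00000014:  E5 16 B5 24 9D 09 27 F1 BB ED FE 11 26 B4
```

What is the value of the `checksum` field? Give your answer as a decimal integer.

13052730282676960237

`checksum` follows `type` (2 bytes), so it starts at byte offset 2 and occupies 8 bytes.
Bytes at offsets 2..9: B5 24 9D 09 27 F1 BB ED.
Big-endian stores the most-significant byte at the lowest address.
The bytes are already most-significant first: 0xB5249D0927F1BBED.
0xB5249D0927F1BBED = 13052730282676960237.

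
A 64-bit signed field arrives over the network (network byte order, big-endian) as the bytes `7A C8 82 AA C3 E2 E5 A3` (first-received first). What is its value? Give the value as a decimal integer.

In big-endian order the high byte comes first in memory.
The bytes are already most-significant first: 0x7AC882AAC3E2E5A3.
0x7AC882AAC3E2E5A3 = 8847465137911817635.

8847465137911817635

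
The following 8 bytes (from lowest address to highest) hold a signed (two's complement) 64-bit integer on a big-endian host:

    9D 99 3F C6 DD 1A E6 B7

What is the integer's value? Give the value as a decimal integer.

In big-endian order the high byte comes first in memory.
The bytes are already most-significant first: 0x9D993FC6DD1AE6B7.
Top bit is set, so as a signed 64-bit value this is 0x9D993FC6DD1AE6B7 − 2^64 = -7090566014972533065.

-7090566014972533065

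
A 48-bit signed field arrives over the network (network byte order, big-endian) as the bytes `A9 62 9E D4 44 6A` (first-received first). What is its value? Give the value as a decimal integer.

-95233940110230

In big-endian order the high byte comes first in memory.
The bytes are already most-significant first: 0xA9629ED4446A.
Top bit is set, so as a signed 48-bit value this is 0xA9629ED4446A − 2^48 = -95233940110230.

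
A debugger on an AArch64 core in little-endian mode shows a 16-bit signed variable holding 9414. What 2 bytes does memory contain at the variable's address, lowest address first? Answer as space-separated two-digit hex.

9414 in hexadecimal, padded to 16 bits, is 0x24C6.
Split into bytes (most-significant first): 24 C6.
In little-endian order the low byte comes first in memory.
So at ascending addresses the bytes are C6 24.

C6 24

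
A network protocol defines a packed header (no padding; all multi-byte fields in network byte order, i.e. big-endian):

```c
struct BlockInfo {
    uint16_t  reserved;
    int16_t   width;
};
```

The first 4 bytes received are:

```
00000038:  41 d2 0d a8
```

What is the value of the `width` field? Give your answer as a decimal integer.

`width` follows `reserved` (2 bytes), so it starts at byte offset 2 and occupies 2 bytes.
Bytes at offsets 2..3: 0D A8.
Big-endian stores the most-significant byte at the lowest address.
The bytes are already most-significant first: 0x0DA8.
0x0DA8 = 3496.

3496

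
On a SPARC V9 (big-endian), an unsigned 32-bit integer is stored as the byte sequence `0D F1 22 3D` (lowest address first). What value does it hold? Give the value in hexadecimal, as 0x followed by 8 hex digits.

0x0DF1223D

In big-endian order the high byte comes first in memory.
The bytes are already most-significant first: 0x0DF1223D.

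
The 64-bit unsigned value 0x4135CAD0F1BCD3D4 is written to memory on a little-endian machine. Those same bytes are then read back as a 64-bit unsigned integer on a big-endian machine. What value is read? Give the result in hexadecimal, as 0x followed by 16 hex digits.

0xD4D3BCF1D0CA3541

Stored little-endian, the bytes at ascending addresses are D4 D3 BC F1 D0 CA 35 41.
Read back as big-endian, the last byte is least significant, giving 0xD4D3BCF1D0CA3541.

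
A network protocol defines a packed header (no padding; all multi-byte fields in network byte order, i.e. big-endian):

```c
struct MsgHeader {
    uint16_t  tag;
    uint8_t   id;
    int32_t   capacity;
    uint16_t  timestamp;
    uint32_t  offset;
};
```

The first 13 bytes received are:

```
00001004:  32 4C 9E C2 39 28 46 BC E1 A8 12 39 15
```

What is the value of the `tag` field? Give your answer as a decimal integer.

`tag` is the first field, at byte offset 0, occupying 2 bytes.
Bytes at offsets 0..1: 32 4C.
Big-endian stores the most-significant byte at the lowest address.
The bytes are already most-significant first: 0x324C.
0x324C = 12876.

12876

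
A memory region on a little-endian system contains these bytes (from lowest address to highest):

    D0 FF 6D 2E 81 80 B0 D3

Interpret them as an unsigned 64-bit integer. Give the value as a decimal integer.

In little-endian order the low byte comes first in memory.
Reassemble most-significant byte first: D3 B0 80 81 2E 6D FF D0 → 0xD3B080812E6DFFD0.
0xD3B080812E6DFFD0 = 15253833230221967312.

15253833230221967312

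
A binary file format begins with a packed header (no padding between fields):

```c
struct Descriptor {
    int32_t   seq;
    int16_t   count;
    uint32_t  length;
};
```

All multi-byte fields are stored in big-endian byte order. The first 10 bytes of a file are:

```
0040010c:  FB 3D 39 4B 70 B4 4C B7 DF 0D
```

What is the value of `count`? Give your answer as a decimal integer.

`count` follows `seq` (4 bytes), so it starts at byte offset 4 and occupies 2 bytes.
Bytes at offsets 4..5: 70 B4.
In big-endian order the high byte comes first in memory.
The bytes are already most-significant first: 0x70B4.
0x70B4 = 28852.

28852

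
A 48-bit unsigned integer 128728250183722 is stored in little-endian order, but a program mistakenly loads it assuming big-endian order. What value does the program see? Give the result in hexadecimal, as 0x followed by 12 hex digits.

0x2AF09FE11375

128728250183722 in 48-bit hexadecimal is 0x7513E19FF02A.
Stored little-endian, the bytes at ascending addresses are 2A F0 9F E1 13 75.
Read back as big-endian, the last byte is least significant, giving 0x2AF09FE11375.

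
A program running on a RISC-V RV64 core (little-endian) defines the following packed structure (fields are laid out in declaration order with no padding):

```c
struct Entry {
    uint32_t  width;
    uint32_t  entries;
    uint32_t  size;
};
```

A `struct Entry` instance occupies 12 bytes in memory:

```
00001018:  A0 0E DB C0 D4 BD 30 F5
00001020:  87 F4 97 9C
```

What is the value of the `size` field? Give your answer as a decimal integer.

2627204231

`size` follows `width` (4 B), `entries` (4 B), so it starts at offset 4 + 4 = 8 and occupies 4 bytes.
Bytes at offsets 8..11: 87 F4 97 9C.
Little-endian stores the least-significant byte at the lowest address.
Reassemble most-significant byte first: 9C 97 F4 87 → 0x9C97F487.
0x9C97F487 = 2627204231.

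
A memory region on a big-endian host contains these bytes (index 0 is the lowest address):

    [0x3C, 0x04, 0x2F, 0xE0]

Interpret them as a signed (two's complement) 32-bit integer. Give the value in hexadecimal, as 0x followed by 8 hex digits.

0x3C042FE0

Big-endian stores the most-significant byte at the lowest address.
The bytes are already most-significant first: 0x3C042FE0.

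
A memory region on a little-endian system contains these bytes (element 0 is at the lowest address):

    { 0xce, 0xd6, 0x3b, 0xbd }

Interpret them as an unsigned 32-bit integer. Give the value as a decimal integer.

Little-endian: lowest address holds the least-significant byte.
Reassemble most-significant byte first: BD 3B D6 CE → 0xBD3BD6CE.
0xBD3BD6CE = 3174815438.

3174815438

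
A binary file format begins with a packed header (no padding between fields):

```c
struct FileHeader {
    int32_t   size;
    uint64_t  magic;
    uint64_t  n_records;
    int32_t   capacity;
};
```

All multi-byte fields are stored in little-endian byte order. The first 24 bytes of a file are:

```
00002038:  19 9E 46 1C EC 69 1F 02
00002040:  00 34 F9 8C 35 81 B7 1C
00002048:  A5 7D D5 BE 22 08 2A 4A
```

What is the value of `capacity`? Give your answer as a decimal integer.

`capacity` follows `size` (4 B), `magic` (8 B), `n_records` (8 B), so it starts at offset 4 + 8 + 8 = 20 and occupies 4 bytes.
Bytes at offsets 20..23: 22 08 2A 4A.
Little-endian stores the least-significant byte at the lowest address.
Reassemble most-significant byte first: 4A 2A 08 22 → 0x4A2A0822.
0x4A2A0822 = 1244268578.

1244268578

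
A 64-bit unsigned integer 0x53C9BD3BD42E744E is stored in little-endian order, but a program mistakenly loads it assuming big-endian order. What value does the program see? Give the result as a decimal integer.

Stored little-endian, the bytes at ascending addresses are 4E 74 2E D4 3B BD C9 53.
Read back as big-endian, the last byte is least significant, giving 0x4E742ED43BBDC953.
0x4E742ED43BBDC953 = 5653194921327053139.

5653194921327053139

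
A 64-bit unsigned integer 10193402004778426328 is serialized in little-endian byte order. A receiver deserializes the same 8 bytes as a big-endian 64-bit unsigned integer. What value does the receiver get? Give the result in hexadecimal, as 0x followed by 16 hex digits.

10193402004778426328 in 64-bit hexadecimal is 0x8D763D1DCB929FD8.
Stored little-endian, the bytes at ascending addresses are D8 9F 92 CB 1D 3D 76 8D.
Read back as big-endian, the last byte is least significant, giving 0xD89F92CB1D3D768D.

0xD89F92CB1D3D768D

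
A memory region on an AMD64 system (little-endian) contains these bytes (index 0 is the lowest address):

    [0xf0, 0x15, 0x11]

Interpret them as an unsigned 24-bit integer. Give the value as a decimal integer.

1119728

In little-endian order the low byte comes first in memory.
Reassemble most-significant byte first: 11 15 F0 → 0x1115F0.
0x1115F0 = 1119728.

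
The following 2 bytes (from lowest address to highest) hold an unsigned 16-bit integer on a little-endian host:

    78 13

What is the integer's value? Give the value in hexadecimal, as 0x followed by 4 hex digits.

0x1378

Little-endian: lowest address holds the least-significant byte.
Reassemble most-significant byte first: 13 78 → 0x1378.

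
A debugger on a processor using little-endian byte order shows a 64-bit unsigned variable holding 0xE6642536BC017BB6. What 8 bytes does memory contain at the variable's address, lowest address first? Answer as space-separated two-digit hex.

B6 7B 01 BC 36 25 64 E6

Split into bytes (most-significant first): E6 64 25 36 BC 01 7B B6.
Little-endian: lowest address holds the least-significant byte.
So at ascending addresses the bytes are B6 7B 01 BC 36 25 64 E6.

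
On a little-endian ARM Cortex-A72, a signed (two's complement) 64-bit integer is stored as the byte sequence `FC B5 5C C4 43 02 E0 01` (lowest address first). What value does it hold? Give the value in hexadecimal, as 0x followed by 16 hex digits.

In little-endian order the low byte comes first in memory.
Reassemble most-significant byte first: 01 E0 02 43 C4 5C B5 FC → 0x01E00243C45CB5FC.

0x01E00243C45CB5FC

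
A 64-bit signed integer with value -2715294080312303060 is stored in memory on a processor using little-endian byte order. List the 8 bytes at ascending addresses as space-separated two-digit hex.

Two's complement of -2715294080312303060 in 64 bits: 2715294080312303060 = 0x25AEA9946DBC5DD4; invert → 0xDA51566B9243A22B; add 1 → 0xDA51566B9243A22C.
Split into bytes (most-significant first): DA 51 56 6B 92 43 A2 2C.
Little-endian: lowest address holds the least-significant byte.
So at ascending addresses the bytes are 2C A2 43 92 6B 56 51 DA.

2C A2 43 92 6B 56 51 DA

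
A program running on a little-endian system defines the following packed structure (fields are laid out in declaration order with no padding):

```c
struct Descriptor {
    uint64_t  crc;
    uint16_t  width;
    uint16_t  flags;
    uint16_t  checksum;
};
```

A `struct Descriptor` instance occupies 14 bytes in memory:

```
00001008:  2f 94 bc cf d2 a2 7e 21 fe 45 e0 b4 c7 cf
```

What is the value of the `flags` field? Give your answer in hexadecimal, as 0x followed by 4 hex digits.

0xB4E0

`flags` follows `crc` (8 B), `width` (2 B), so it starts at offset 8 + 2 = 10 and occupies 2 bytes.
Bytes at offsets 10..11: E0 B4.
Little-endian stores the least-significant byte at the lowest address.
Reassemble most-significant byte first: B4 E0 → 0xB4E0.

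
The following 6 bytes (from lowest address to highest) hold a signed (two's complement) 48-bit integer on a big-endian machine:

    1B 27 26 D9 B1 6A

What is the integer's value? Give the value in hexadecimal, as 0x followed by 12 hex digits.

0x1B2726D9B16A

Big-endian stores the most-significant byte at the lowest address.
The bytes are already most-significant first: 0x1B2726D9B16A.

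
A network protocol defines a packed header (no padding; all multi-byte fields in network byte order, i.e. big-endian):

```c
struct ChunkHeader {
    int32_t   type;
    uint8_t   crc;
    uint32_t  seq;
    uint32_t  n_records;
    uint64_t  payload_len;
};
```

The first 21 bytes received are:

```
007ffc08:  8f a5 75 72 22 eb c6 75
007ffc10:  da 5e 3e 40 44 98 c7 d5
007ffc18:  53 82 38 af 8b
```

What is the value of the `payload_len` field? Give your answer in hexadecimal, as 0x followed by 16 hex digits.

`payload_len` follows `type` (4 B), `crc` (1 B), `seq` (4 B), `n_records` (4 B), so it starts at offset 4 + 1 + 4 + 4 = 13 and occupies 8 bytes.
Bytes at offsets 13..20: 98 C7 D5 53 82 38 AF 8B.
Big-endian stores the most-significant byte at the lowest address.
The bytes are already most-significant first: 0x98C7D5538238AF8B.

0x98C7D5538238AF8B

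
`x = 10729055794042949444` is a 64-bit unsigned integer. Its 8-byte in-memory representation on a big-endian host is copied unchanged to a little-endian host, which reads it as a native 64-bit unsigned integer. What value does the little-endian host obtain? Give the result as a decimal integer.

10729055794042949444 in 64-bit hexadecimal is 0x94E543665346CF44.
Stored big-endian, the bytes at ascending addresses are 94 E5 43 66 53 46 CF 44.
Read back as little-endian, the first byte is least significant, giving 0x44CF46536643E594.
0x44CF46536643E594 = 4958259038770161044.

4958259038770161044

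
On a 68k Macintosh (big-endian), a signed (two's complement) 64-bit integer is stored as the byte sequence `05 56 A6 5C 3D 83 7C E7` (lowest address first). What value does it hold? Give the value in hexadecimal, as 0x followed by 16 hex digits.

In big-endian order the high byte comes first in memory.
The bytes are already most-significant first: 0x0556A65C3D837CE7.

0x0556A65C3D837CE7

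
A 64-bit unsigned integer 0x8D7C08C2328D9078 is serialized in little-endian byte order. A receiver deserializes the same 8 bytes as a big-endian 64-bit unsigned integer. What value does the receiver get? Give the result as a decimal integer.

Stored little-endian, the bytes at ascending addresses are 78 90 8D 32 C2 08 7C 8D.
Read back as big-endian, the last byte is least significant, giving 0x78908D32C2087C8D.
0x78908D32C2087C8D = 8687598930340904077.

8687598930340904077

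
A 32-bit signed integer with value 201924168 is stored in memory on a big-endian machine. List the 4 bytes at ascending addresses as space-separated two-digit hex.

0C 09 1E 48

201924168 in hexadecimal, padded to 32 bits, is 0x0C091E48.
Split into bytes (most-significant first): 0C 09 1E 48.
In big-endian order the high byte comes first in memory.
So the memory order matches the most-significant-first order: 0C 09 1E 48.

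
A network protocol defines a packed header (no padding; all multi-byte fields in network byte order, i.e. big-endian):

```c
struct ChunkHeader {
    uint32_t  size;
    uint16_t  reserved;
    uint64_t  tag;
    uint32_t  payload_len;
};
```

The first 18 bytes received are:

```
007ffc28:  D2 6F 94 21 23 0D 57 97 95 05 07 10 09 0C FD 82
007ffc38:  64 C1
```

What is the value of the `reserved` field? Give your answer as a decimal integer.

`reserved` follows `size` (4 bytes), so it starts at byte offset 4 and occupies 2 bytes.
Bytes at offsets 4..5: 23 0D.
In big-endian order the high byte comes first in memory.
The bytes are already most-significant first: 0x230D.
0x230D = 8973.

8973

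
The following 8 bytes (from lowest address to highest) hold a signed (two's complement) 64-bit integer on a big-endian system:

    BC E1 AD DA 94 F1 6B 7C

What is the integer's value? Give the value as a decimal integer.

Big-endian: lowest address holds the most-significant byte.
The bytes are already most-significant first: 0xBCE1ADDA94F16B7C.
Top bit is set, so as a signed 64-bit value this is 0xBCE1ADDA94F16B7C − 2^64 = -4836393370505876612.

-4836393370505876612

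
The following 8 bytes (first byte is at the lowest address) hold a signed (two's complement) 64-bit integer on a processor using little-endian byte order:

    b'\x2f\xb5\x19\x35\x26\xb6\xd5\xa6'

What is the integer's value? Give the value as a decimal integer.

Little-endian: lowest address holds the least-significant byte.
Reassemble most-significant byte first: A6 D5 B6 26 35 19 B5 2F → 0xA6D5B6263519B52F.
Top bit is set, so as a signed 64-bit value this is 0xA6D5B6263519B52F − 2^64 = -6425029018158254801.

-6425029018158254801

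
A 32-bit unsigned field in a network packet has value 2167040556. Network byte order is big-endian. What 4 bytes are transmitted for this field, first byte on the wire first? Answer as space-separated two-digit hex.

2167040556 in hexadecimal, padded to 32 bits, is 0x812A6A2C.
Split into bytes (most-significant first): 81 2A 6A 2C.
In big-endian order the high byte comes first in memory.
So the memory order matches the most-significant-first order: 81 2A 6A 2C.

81 2A 6A 2C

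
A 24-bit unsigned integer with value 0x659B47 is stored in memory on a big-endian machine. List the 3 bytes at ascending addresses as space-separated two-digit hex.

Split into bytes (most-significant first): 65 9B 47.
Big-endian: lowest address holds the most-significant byte.
So the memory order matches the most-significant-first order: 65 9B 47.

65 9B 47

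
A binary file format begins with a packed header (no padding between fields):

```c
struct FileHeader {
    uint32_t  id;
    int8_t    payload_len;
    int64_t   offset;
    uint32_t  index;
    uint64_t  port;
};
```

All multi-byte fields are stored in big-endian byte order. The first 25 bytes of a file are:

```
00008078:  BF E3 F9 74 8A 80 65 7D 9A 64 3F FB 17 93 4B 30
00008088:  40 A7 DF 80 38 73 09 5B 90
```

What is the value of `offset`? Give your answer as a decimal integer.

-9194804962146649321

`offset` follows `id` (4 B), `payload_len` (1 B), so it starts at offset 4 + 1 = 5 and occupies 8 bytes.
Bytes at offsets 5..12: 80 65 7D 9A 64 3F FB 17.
In big-endian order the high byte comes first in memory.
The bytes are already most-significant first: 0x80657D9A643FFB17.
Top bit is set, so as a signed 64-bit value this is 0x80657D9A643FFB17 − 2^64 = -9194804962146649321.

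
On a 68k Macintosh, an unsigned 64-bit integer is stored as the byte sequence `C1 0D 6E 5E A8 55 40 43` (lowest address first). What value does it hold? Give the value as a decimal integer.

13910896176847470659

Big-endian: lowest address holds the most-significant byte.
The bytes are already most-significant first: 0xC10D6E5EA8554043.
0xC10D6E5EA8554043 = 13910896176847470659.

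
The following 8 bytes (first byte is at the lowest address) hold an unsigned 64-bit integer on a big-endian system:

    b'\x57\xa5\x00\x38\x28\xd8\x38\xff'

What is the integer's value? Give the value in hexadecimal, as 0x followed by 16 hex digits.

Big-endian: lowest address holds the most-significant byte.
The bytes are already most-significant first: 0x57A5003828D838FF.

0x57A5003828D838FF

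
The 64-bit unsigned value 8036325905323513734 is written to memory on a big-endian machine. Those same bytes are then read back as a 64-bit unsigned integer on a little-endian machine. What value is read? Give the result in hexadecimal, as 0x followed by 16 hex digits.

0x86D71326D5C3866F

8036325905323513734 in 64-bit hexadecimal is 0x6F86C3D52613D786.
Stored big-endian, the bytes at ascending addresses are 6F 86 C3 D5 26 13 D7 86.
Read back as little-endian, the first byte is least significant, giving 0x86D71326D5C3866F.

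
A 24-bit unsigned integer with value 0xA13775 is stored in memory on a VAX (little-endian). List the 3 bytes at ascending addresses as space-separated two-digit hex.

Split into bytes (most-significant first): A1 37 75.
Little-endian: lowest address holds the least-significant byte.
So at ascending addresses the bytes are 75 37 A1.

75 37 A1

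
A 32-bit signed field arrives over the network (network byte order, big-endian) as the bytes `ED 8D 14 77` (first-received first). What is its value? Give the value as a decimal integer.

-309521289

Big-endian stores the most-significant byte at the lowest address.
The bytes are already most-significant first: 0xED8D1477.
Top bit is set, so as a signed 32-bit value this is 0xED8D1477 − 2^32 = -309521289.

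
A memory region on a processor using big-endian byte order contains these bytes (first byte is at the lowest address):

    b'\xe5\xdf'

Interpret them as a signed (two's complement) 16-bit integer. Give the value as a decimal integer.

Big-endian stores the most-significant byte at the lowest address.
The bytes are already most-significant first: 0xE5DF.
Top bit is set, so as a signed 16-bit value this is 0xE5DF − 2^16 = -6689.

-6689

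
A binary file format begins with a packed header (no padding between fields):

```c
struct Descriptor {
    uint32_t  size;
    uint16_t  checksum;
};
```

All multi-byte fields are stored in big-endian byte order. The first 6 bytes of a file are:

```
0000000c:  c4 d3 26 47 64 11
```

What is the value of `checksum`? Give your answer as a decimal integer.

`checksum` follows `size` (4 bytes), so it starts at byte offset 4 and occupies 2 bytes.
Bytes at offsets 4..5: 64 11.
Big-endian stores the most-significant byte at the lowest address.
The bytes are already most-significant first: 0x6411.
0x6411 = 25617.

25617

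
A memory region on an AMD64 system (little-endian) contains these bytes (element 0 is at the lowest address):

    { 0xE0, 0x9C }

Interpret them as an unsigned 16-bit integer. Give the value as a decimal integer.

40160

Little-endian: lowest address holds the least-significant byte.
Reassemble most-significant byte first: 9C E0 → 0x9CE0.
0x9CE0 = 40160.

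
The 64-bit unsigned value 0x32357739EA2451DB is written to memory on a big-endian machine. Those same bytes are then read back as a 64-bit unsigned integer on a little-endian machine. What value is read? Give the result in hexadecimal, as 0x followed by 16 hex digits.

Stored big-endian, the bytes at ascending addresses are 32 35 77 39 EA 24 51 DB.
Read back as little-endian, the first byte is least significant, giving 0xDB5124EA39773532.

0xDB5124EA39773532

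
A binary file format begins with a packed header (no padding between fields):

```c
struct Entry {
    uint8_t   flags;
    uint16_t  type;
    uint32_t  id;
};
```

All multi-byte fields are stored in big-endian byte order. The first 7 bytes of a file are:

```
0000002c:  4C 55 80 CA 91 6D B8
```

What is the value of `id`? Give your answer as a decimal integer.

`id` follows `flags` (1 B), `type` (2 B), so it starts at offset 1 + 2 = 3 and occupies 4 bytes.
Bytes at offsets 3..6: CA 91 6D B8.
Big-endian: lowest address holds the most-significant byte.
The bytes are already most-significant first: 0xCA916DB8.
0xCA916DB8 = 3398528440.

3398528440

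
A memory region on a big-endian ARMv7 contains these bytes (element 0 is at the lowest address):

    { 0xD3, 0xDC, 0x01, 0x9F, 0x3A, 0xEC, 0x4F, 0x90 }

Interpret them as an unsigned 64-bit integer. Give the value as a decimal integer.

Big-endian: lowest address holds the most-significant byte.
The bytes are already most-significant first: 0xD3DC019F3AEC4F90.
0xD3DC019F3AEC4F90 = 15266078620279132048.

15266078620279132048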